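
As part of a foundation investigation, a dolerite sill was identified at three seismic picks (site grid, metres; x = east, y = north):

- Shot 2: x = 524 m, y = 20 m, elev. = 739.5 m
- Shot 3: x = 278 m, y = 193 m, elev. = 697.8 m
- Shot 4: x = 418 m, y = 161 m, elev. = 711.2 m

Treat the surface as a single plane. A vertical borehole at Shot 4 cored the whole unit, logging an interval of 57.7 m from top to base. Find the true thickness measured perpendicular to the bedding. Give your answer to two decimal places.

56.91 m

Two edge vectors: Shot 2→Shot 3 = (-246, 173, -41.7), Shot 2→Shot 4 = (-106, 141, -28.3).
Normal n = (Shot 2→Shot 3) × (Shot 2→Shot 4) = (983.8, -2541.6, -16348).
So ∂z/∂x = −n_x/n_z = 0.06018 and ∂z/∂y = −n_y/n_z = −0.15547.
|∇z| = √(a²+b²) = 0.16671, so dip δ = arctan(0.16671) = 9.46°.
True thickness = vertical thickness × cos δ = 57.7 × cos 9.46° = 56.91 m.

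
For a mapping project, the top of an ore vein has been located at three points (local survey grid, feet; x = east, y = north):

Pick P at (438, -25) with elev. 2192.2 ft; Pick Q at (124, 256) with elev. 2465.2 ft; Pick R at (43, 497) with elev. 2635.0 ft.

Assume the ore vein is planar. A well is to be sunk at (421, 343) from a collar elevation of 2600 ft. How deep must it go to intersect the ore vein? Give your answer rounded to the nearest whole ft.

Two edge vectors: Pick P→Pick Q = (-314, 281, 273), Pick P→Pick R = (-395, 522, 442.8).
Normal n = (Pick P→Pick Q) × (Pick P→Pick R) = (-18079.2, 31204.2, -52913).
So ∂z/∂x = −n_x/n_z = −0.34168 and ∂z/∂y = −n_y/n_z = 0.58973.
Intercept c from Pick P: 2192.2 + 149.65 + 14.74 = 2356.60.
At (421, 343): z_contact = −143.8 + 202.3 + 2356.60 = 2415.0 ft.
Depth below ground = 2600 − 2415.0 = 185 ft.

185 ft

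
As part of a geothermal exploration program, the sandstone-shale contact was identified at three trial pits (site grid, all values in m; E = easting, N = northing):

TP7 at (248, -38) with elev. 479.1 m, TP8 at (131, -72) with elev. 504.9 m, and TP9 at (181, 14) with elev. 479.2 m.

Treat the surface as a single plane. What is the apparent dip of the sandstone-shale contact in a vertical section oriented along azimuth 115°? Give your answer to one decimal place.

Two edge vectors: TP7→TP8 = (-117, -34, 25.8), TP7→TP9 = (-67, 52, 0.1).
Normal n = (TP7→TP8) × (TP7→TP9) = (-1345, -1716.9, -8362).
So ∂z/∂E = −n_x/n_z = −0.16085 and ∂z/∂N = −n_y/n_z = −0.20532.
Unit vector along 115° is (sin 115°, cos 115°) = (0.9063, -0.4226).
Slope in that direction = a·(0.9063) + b·(-0.4226) = −0.05900.
Apparent dip = arctan|0.05900| = 3.4° (true dip is 14.6°, so apparent ≤ true as expected).

3.4°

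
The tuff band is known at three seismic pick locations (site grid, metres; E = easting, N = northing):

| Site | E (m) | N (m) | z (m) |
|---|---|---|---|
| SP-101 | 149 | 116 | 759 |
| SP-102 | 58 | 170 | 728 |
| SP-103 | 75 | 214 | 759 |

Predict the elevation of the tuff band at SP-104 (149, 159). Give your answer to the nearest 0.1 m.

779.0 m

Let the plane be z = a·E + b·N + c.
SP-102−SP-101: −91a + 54b = −31;  SP-103−SP-101: −74a + 98b = 0.
Solving gives a = 0.61723, b = 0.46607.
Then c = 759 − a·149 − b·116 = 612.97.
At (149, 159): z = 92.0 + 74.1 + 612.97 = 779.0 m.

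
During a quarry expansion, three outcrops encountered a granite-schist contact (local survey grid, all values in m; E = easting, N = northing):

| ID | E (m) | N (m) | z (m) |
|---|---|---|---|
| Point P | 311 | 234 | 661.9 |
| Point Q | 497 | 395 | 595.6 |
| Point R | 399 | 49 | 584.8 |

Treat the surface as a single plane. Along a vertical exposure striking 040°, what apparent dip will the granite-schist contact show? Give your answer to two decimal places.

Two edge vectors: Point P→Point Q = (186, 161, -66.3), Point P→Point R = (88, -185, -77.1).
Normal n = (Point P→Point Q) × (Point P→Point R) = (-24678.6, 8506.2, -48578).
So ∂z/∂E = −n_x/n_z = −0.50802 and ∂z/∂N = −n_y/n_z = 0.17510.
Unit vector along 040° is (sin 40°, cos 40°) = (0.6428, 0.7660).
Slope in that direction = a·(0.6428) + b·(0.7660) = −0.19241.
Apparent dip = arctan|0.19241| = 10.89° (true dip is 28.3°, so apparent ≤ true as expected).

10.89°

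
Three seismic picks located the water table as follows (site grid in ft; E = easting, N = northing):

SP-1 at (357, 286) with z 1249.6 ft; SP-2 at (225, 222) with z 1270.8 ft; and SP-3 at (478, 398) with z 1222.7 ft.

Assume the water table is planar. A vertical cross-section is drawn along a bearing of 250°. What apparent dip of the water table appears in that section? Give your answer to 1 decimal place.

7.7°

Let the plane be z = a·E + b·N + c.
SP-2−SP-1: −132a − 64b = 21.2;  SP-3−SP-1: 121a + 112b = −26.9.
Solving gives a = −0.09273, b = −0.14000.
Unit vector along 250° is (sin 250°, cos 250°) = (-0.9397, -0.3420).
Slope in that direction = a·(-0.9397) + b·(-0.3420) = 0.13502.
Apparent dip = arctan|0.13502| = 7.7° (true dip is 9.5°, so apparent ≤ true as expected).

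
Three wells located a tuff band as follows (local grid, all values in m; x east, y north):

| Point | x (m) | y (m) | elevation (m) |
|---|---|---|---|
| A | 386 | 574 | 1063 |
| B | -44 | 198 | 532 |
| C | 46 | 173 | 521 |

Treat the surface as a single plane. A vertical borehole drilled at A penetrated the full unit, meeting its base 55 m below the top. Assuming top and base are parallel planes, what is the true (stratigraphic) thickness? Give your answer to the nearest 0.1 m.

35.3 m

Let the plane be z = a·x + b·y + c.
B−A: −430a − 376b = −531;  C−A: −340a − 401b = −542.
Solving gives a = 0.20496, b = 1.17784.
|∇z| = √(a²+b²) = 1.19554, so dip δ = arctan(1.19554) = 50.09°.
True thickness = vertical thickness × cos δ = 55 × cos 50.09° = 35.3 m.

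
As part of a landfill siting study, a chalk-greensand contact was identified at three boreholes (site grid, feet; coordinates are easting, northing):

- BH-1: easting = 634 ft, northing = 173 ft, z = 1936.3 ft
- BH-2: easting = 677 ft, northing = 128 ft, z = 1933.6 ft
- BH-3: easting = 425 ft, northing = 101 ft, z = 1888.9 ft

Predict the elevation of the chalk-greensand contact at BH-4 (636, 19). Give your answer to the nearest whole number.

Let the plane be z = a·easting + b·northing + c.
BH-2−BH-1: 43a − 45b = −2.7;  BH-3−BH-1: −209a − 72b = −47.4.
Solving gives a = 0.15508, b = 0.20818.
Then c = 1936.3 − a·634 − b·173 = 1801.97.
At (636, 19): z = 98.6 + 4.0 + 1801.97 = 1904.5 ft.

1905 ft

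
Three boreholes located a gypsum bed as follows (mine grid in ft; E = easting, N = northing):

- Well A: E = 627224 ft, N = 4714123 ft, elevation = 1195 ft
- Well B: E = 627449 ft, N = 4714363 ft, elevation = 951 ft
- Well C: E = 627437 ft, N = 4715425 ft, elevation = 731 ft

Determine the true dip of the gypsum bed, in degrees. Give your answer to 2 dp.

Let the plane be z = a·E + b·N + c.
Well B−Well A: 225a + 240b = −244;  Well C−Well A: 213a + 1302b = −464.
Solving gives a = −0.85319, b = −0.21680.
Gradient magnitude |∇z| = √(a² + b²) = √(0.72794 + 0.04700) = 0.88031.
True dip = arctan(0.88031) = 41.36°, dipping toward ENE (azimuth ≈ 076°).

41.36°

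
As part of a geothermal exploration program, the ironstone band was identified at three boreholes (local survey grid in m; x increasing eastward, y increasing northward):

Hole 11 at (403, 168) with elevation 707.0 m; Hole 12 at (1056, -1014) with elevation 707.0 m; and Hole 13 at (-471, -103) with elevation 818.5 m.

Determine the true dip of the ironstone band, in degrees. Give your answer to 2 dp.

7.09°

Let the plane be z = a·x + b·y + c.
Hole 12−Hole 11: 653a − 1182b = 0;  Hole 13−Hole 11: −874a − 271b = 111.5.
Solving gives a = −0.10892, b = −0.06017.
Gradient magnitude |∇z| = √(a² + b²) = √(0.01186 + 0.00362) = 0.12443.
True dip = arctan(0.12443) = 7.09°, dipping toward ENE (azimuth ≈ 061°).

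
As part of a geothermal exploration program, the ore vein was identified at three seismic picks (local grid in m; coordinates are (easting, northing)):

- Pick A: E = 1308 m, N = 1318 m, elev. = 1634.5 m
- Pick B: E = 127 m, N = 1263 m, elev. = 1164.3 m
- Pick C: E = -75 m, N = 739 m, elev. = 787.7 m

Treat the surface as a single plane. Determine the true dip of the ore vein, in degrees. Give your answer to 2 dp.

Let the plane be z = a·E + b·N + c.
Pick B−Pick A: −1181a − 55b = −470.2;  Pick C−Pick A: −1383a − 579b = −846.8.
Solving gives a = 0.37133, b = 0.57555.
Gradient magnitude |∇z| = √(a² + b²) = √(0.13789 + 0.33126) = 0.68495.
True dip = arctan(0.68495) = 34.41°, dipping toward SSW (azimuth ≈ 213°).

34.41°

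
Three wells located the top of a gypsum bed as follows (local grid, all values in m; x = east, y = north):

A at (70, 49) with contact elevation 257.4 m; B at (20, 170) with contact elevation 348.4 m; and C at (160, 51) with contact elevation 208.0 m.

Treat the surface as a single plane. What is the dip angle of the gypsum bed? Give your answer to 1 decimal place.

37.4°

Let the plane be z = a·x + b·y + c.
B−A: −50a + 121b = 91;  C−A: 90a + 2b = −49.4.
Solving gives a = −0.56045, b = 0.52047.
Gradient magnitude |∇z| = √(a² + b²) = √(0.31411 + 0.27089) = 0.76485.
True dip = arctan(0.76485) = 37.4°, dipping toward SE (azimuth ≈ 133°).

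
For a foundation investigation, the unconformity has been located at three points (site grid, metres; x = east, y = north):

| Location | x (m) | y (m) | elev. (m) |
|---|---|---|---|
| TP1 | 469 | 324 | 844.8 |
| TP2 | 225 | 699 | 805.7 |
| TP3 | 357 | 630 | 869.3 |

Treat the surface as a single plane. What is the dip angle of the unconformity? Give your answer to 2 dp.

35.79°

Let the plane be z = a·x + b·y + c.
TP2−TP1: −244a + 375b = −39.1;  TP3−TP1: −112a + 306b = 24.5.
Solving gives a = 0.64757, b = 0.31708.
Gradient magnitude |∇z| = √(a² + b²) = √(0.41934 + 0.10054) = 0.72103.
True dip = arctan(0.72103) = 35.79°, dipping toward WSW (azimuth ≈ 244°).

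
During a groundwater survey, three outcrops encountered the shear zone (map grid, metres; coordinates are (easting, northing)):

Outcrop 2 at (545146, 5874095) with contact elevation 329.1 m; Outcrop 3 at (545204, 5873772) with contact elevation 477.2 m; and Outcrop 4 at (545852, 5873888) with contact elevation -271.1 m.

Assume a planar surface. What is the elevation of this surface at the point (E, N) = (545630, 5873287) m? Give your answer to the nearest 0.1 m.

347.4 m

Let the plane be z = a·E + b·N + c.
Outcrop 3−Outcrop 2: 58a − 323b = 148.1;  Outcrop 4−Outcrop 2: 706a − 207b = −600.2.
Solving gives a = −1.039296493, b = −0.645136832.
Then c = 329.1 − a·545146 − b·5874095 = 4356492.46.
At (545630, 5873287): z = −567071.3 − 3789073.8 + 4356492.46 = 347.4 m.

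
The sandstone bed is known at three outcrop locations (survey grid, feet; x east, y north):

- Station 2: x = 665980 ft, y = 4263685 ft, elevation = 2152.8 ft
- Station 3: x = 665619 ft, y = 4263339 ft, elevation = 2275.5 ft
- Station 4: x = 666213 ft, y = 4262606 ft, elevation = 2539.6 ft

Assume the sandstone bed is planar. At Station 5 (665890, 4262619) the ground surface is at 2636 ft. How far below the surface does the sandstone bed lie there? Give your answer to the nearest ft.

Let the plane be z = a·x + b·y + c.
Station 3−Station 2: −361a − 346b = 122.7;  Station 4−Station 2: 233a − 1079b = 386.8.
Solving gives a = 0.00306187, b = −0.35781889.
Then c = 2152.8 − a·665980 − b·4263685 = 1525740.69.
At (665890, 4262619): z_contact = 2038.9 − 1525245.6 + 1525740.69 = 2534.0 ft.
Depth below ground = 2636 − 2534.0 = 102 ft.

102 ft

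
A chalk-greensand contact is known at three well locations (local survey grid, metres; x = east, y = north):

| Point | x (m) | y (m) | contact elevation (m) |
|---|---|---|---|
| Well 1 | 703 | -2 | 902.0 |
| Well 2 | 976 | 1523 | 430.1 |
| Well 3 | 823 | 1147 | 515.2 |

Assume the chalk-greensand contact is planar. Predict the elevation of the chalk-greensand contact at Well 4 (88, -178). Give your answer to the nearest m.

744 m

Let the plane be z = a·x + b·y + c.
Well 2−Well 1: 273a + 1525b = −471.9;  Well 3−Well 1: 120a + 1149b = −386.8.
Solving gives a = 0.36469, b = −0.37473.
Then c = 902 − a·703 − b·-2 = 644.87.
At (88, -178): z = 32.1 + 66.7 + 644.87 = 743.7 m.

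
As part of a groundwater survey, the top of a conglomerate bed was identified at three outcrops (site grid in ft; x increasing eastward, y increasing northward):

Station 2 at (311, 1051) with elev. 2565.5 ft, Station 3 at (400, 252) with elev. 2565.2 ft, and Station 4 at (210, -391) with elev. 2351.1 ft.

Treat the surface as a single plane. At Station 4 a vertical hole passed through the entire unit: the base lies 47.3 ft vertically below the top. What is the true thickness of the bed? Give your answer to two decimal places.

Let the plane be z = a·x + b·y + c.
Station 3−Station 2: 89a − 799b = −0.3;  Station 4−Station 2: −101a − 1442b = −214.4.
Solving gives a = 0.81743, b = 0.09143.
|∇z| = √(a²+b²) = 0.82253, so dip δ = arctan(0.82253) = 39.44°.
True thickness = vertical thickness × cos δ = 47.3 × cos 39.44° = 36.53 ft.

36.53 ft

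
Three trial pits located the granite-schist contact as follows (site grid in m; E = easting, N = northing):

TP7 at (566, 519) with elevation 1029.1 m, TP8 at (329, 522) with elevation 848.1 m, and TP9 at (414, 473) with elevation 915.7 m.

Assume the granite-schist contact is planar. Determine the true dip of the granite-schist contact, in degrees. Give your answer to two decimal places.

Two edge vectors: TP7→TP8 = (-237, 3, -181), TP7→TP9 = (-152, -46, -113.4).
Normal n = (TP7→TP8) × (TP7→TP9) = (-8666.2, 636.2, 11358).
So ∂z/∂E = −n_x/n_z = 0.76300 and ∂z/∂N = −n_y/n_z = −0.05601.
Gradient magnitude |∇z| = √(a² + b²) = √(0.58218 + 0.00314) = 0.76506.
True dip = arctan(0.76506) = 37.42°, dipping toward W (azimuth ≈ 274°).

37.42°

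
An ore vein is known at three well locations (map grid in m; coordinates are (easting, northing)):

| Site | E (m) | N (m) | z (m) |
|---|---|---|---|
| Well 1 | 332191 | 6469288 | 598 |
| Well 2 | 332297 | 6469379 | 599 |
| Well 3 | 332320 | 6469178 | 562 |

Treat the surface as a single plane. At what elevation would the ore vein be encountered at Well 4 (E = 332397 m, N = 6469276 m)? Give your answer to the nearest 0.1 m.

568.1 m

Two edge vectors: Well 1→Well 2 = (106, 91, 1), Well 1→Well 3 = (129, -110, -36).
Normal n = (Well 1→Well 2) × (Well 1→Well 3) = (-3166, 3945, -23399).
So ∂z/∂E = −n_x/n_z = −0.135304928 and ∂z/∂N = −n_y/n_z = 0.168596949.
Intercept c from Well 1: 598 + 44947.08 − 1090702.22 = −1045157.14.
At (332397, 6469276): z = −44975.0 + 1090700.2 − 1045157.14 = 568.1 m.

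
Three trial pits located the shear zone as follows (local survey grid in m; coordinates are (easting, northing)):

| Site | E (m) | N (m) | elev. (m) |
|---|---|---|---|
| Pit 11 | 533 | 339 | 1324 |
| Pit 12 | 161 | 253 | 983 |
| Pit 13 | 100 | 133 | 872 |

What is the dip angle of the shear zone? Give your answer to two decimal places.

Two edge vectors: Pit 11→Pit 12 = (-372, -86, -341), Pit 11→Pit 13 = (-433, -206, -452).
Normal n = (Pit 11→Pit 12) × (Pit 11→Pit 13) = (-31374, -20491, 39394).
So ∂z/∂E = −n_x/n_z = 0.79642 and ∂z/∂N = −n_y/n_z = 0.52016.
Gradient magnitude |∇z| = √(a² + b²) = √(0.63428 + 0.27056) = 0.95123.
True dip = arctan(0.95123) = 43.57°, dipping toward WSW (azimuth ≈ 237°).

43.57°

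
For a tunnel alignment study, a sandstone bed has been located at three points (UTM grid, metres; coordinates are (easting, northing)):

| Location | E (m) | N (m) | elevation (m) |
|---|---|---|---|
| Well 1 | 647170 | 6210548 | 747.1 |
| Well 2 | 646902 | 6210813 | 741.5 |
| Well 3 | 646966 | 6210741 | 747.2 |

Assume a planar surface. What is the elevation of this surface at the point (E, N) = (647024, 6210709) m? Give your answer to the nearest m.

Two edge vectors: Well 1→Well 2 = (-268, 265, -5.6), Well 1→Well 3 = (-204, 193, 0.1).
Normal n = (Well 1→Well 2) × (Well 1→Well 3) = (1107.3, 1169.2, 2336).
So ∂z/∂E = −n_x/n_z = −0.47401541 and ∂z/∂N = −n_y/n_z = −0.50051370.
Intercept c from Well 1: 747.1 + 306768.55 + 3108464.35 = 3415980.00.
At (647024, 6210709): z = −306699.3 − 3108544.9 + 3415980.00 = 735.7 m.

736 m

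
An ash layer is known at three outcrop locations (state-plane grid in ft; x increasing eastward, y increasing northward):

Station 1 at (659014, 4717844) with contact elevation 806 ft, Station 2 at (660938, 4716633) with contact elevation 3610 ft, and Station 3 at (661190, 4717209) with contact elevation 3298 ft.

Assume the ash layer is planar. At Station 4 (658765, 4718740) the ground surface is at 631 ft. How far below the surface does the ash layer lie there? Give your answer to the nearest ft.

871 ft

Two edge vectors: Station 1→Station 2 = (1924, -1211, 2804), Station 1→Station 3 = (2176, -635, 2492).
Normal n = (Station 1→Station 2) × (Station 1→Station 3) = (-1237272, 1306896, 1413396).
So ∂z/∂x = −n_x/n_z = 0.87538949 and ∂z/∂y = −n_y/n_z = −0.92464957.
Intercept c from Station 1: 806 − 576893.93 + 4362352.41 = 3786264.49.
At (658765, 4718740): z_contact = 576676.0 − 4363180.9 + 3786264.49 = -240.5 ft.
Depth below ground = 631 − (-240.5) = 871 ft.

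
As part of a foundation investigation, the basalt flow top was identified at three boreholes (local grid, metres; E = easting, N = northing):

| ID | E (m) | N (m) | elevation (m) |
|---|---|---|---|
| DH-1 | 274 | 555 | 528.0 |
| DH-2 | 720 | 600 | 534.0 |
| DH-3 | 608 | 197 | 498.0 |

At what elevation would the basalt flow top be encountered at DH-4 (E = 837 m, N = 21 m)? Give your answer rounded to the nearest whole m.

484 m

Let the plane be z = a·E + b·N + c.
DH-2−DH-1: 446a + 45b = 6;  DH-3−DH-1: 334a − 358b = −30.
Solving gives a = 0.00457, b = 0.08806.
Then c = 528 − a·274 − b·555 = 477.87.
At (837, 21): z = 3.8 + 1.8 + 477.87 = 483.5 m.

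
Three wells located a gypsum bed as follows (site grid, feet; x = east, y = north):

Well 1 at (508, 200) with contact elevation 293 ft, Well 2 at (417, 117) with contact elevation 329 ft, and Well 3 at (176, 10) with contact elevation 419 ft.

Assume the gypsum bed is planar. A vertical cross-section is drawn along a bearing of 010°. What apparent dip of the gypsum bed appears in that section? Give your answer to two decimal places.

6.15°

Two edge vectors: Well 1→Well 2 = (-91, -83, 36), Well 1→Well 3 = (-332, -190, 126).
Normal n = (Well 1→Well 2) × (Well 1→Well 3) = (-3618, -486, -10266).
So ∂z/∂x = −n_x/n_z = −0.35243 and ∂z/∂y = −n_y/n_z = −0.04734.
Unit vector along 010° is (sin 10°, cos 10°) = (0.1736, 0.9848).
Slope in that direction = a·(0.1736) + b·(0.9848) = −0.10782.
Apparent dip = arctan|0.10782| = 6.15° (true dip is 19.6°, so apparent ≤ true as expected).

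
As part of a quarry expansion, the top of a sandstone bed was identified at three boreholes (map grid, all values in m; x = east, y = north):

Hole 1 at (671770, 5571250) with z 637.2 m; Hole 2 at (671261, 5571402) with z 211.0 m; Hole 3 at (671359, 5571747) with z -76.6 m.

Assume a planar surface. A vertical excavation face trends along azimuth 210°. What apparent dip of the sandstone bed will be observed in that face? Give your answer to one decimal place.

30.3°

Two edge vectors: Hole 1→Hole 2 = (-509, 152, -426.2), Hole 1→Hole 3 = (-411, 497, -713.8).
Normal n = (Hole 1→Hole 2) × (Hole 1→Hole 3) = (103323.8, -188156, -190501).
So ∂z/∂x = −n_x/n_z = 0.54238 and ∂z/∂y = −n_y/n_z = −0.98769.
Unit vector along 210° is (sin 210°, cos 210°) = (-0.5000, -0.8660).
Slope in that direction = a·(-0.5000) + b·(-0.8660) = 0.58418.
Apparent dip = arctan|0.58418| = 30.3° (true dip is 48.4°, so apparent ≤ true as expected).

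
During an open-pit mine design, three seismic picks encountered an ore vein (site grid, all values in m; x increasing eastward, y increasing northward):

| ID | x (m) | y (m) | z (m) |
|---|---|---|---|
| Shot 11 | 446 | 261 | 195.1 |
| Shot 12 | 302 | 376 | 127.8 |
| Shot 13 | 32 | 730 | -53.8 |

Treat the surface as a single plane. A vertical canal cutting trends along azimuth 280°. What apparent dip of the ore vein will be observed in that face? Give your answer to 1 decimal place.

12.1°

Two edge vectors: Shot 11→Shot 12 = (-144, 115, -67.3), Shot 11→Shot 13 = (-414, 469, -248.9).
Normal n = (Shot 11→Shot 12) × (Shot 11→Shot 13) = (2940.2, -7979.4, -19926).
So ∂z/∂x = −n_x/n_z = 0.14756 and ∂z/∂y = −n_y/n_z = −0.40045.
Unit vector along 280° is (sin 280°, cos 280°) = (-0.9848, 0.1736).
Slope in that direction = a·(-0.9848) + b·(0.1736) = −0.21485.
Apparent dip = arctan|0.21485| = 12.1° (true dip is 23.1°, so apparent ≤ true as expected).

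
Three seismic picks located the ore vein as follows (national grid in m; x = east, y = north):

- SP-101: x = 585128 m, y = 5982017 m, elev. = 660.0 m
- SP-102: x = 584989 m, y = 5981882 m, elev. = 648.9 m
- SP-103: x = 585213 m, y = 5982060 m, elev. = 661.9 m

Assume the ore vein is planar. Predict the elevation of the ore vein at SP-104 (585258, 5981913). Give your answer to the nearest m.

642 m

Two edge vectors: SP-101→SP-102 = (-139, -135, -11.1), SP-101→SP-103 = (85, 43, 1.9).
Normal n = (SP-101→SP-102) × (SP-101→SP-103) = (220.8, -679.4, 5498).
So ∂z/∂x = −n_x/n_z = −0.04016006 and ∂z/∂y = −n_y/n_z = 0.12357221.
Intercept c from SP-101: 660 + 23498.77 − 739211.05 = −715052.27.
At (585258, 5981913): z = −23504.0 + 739198.2 − 715052.27 = 641.9 m.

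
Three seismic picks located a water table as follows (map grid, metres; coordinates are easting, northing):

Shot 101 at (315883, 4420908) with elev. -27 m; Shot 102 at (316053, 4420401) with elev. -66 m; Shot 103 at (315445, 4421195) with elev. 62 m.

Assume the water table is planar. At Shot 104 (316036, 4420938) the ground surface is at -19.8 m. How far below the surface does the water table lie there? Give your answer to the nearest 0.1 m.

Let the plane be z = a·easting + b·northing + c.
Shot 102−Shot 101: 170a − 507b = −39;  Shot 103−Shot 101: −438a + 287b = 89.
Solving gives a = −0.195814770, b = 0.011265265.
Then c = -27 − a·315883 − b·4420908 = 12024.86.
At (316036, 4420938): z_contact = −61884.52 + 49803.04 + 12024.86 = -56.62 m.
Depth below ground = -19.8 − (-56.62) = 36.8 m.

36.8 m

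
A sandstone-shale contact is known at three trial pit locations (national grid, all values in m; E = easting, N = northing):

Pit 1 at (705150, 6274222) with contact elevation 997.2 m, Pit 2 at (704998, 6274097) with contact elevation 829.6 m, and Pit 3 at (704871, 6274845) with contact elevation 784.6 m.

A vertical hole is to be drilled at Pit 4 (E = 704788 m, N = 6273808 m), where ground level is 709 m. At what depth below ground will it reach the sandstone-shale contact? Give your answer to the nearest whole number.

Let the plane be z = a·E + b·N + c.
Pit 2−Pit 1: −152a − 125b = −167.6;  Pit 3−Pit 1: −279a + 623b = −212.6.
Solving gives a = 1.01094998, b = 0.11148482.
Then c = 997.2 − a·705150 − b·6274222 = −1411354.71.
At (704788, 6273808): z_contact = 712505.4 + 699434.4 − 1411354.71 = 585.1 m.
Depth below ground = 709 − 585.1 = 124 m.

124 m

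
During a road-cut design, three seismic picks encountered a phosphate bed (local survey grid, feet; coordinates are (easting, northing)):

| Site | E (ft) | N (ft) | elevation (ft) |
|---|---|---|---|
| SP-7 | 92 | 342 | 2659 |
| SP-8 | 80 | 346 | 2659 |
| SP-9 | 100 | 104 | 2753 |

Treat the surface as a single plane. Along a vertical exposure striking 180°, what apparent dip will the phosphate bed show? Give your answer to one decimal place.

21.8°

Two edge vectors: SP-7→SP-8 = (-12, 4, 0), SP-7→SP-9 = (8, -238, 94).
Normal n = (SP-7→SP-8) × (SP-7→SP-9) = (376, 1128, 2824).
So ∂z/∂E = −n_x/n_z = −0.13314 and ∂z/∂N = −n_y/n_z = −0.39943.
Unit vector along 180° is (sin 180°, cos 180°) = (0.0000, -1.0000).
Slope in that direction = a·(0.0000) + b·(-1.0000) = 0.39943.
Apparent dip = arctan|0.39943| = 21.8° (true dip is 22.8°, so apparent ≤ true as expected).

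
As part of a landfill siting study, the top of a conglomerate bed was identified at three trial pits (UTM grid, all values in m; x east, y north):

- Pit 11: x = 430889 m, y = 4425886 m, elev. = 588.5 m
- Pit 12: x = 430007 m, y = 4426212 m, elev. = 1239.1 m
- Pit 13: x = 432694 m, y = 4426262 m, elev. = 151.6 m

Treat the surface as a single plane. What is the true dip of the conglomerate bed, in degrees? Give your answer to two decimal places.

43.69°

Let the plane be z = a·x + b·y + c.
Pit 12−Pit 11: −882a + 326b = 650.6;  Pit 13−Pit 11: 1805a + 376b = −436.9.
Solving gives a = −0.42068, b = 0.85754.
Gradient magnitude |∇z| = √(a² + b²) = √(0.17697 + 0.73537) = 0.95517.
True dip = arctan(0.95517) = 43.69°, dipping toward SSE (azimuth ≈ 154°).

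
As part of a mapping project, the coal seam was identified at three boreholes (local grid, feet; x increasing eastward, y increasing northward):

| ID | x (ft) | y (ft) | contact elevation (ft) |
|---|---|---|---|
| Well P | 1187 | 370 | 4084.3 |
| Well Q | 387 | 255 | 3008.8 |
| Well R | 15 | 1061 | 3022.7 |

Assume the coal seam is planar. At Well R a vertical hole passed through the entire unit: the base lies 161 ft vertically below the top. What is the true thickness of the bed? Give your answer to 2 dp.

93.88 ft

Let the plane be z = a·x + b·y + c.
Well Q−Well P: −800a − 115b = −1075.5;  Well R−Well P: −1172a + 691b = −1061.6.
Solving gives a = 1.25841, b = 0.59805.
|∇z| = √(a²+b²) = 1.39329, so dip δ = arctan(1.39329) = 54.33°.
True thickness = vertical thickness × cos δ = 161 × cos 54.33° = 93.88 ft.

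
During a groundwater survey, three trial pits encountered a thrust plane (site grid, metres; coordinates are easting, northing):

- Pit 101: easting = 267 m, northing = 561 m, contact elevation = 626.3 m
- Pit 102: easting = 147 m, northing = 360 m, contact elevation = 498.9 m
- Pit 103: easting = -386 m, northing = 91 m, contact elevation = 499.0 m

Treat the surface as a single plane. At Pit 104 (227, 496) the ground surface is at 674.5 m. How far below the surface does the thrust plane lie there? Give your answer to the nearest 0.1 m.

Let the plane be z = a·easting + b·northing + c.
Pit 102−Pit 101: −120a − 201b = −127.4;  Pit 103−Pit 101: −653a − 470b = −127.3.
Solving gives a = −0.45811, b = 0.90733.
Then c = 626.3 − a·267 − b·561 = 239.60.
At (227, 496): z_contact = −103.99 + 450.03 + 239.60 = 585.65 m.
Depth below ground = 674.5 − 585.65 = 88.9 m.

88.9 m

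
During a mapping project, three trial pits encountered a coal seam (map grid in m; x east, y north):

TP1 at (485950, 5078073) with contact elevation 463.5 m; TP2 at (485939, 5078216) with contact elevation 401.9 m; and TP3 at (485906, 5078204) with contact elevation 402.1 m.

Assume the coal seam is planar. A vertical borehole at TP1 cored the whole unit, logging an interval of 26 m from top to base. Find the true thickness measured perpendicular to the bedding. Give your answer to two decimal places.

Let the plane be z = a·x + b·y + c.
TP2−TP1: −11a + 143b = −61.6;  TP3−TP1: −44a + 131b = −61.4.
Solving gives a = 0.14649, b = −0.41950.
|∇z| = √(a²+b²) = 0.44434, so dip δ = arctan(0.44434) = 23.96°.
True thickness = vertical thickness × cos δ = 26 × cos 23.96° = 23.76 m.

23.76 m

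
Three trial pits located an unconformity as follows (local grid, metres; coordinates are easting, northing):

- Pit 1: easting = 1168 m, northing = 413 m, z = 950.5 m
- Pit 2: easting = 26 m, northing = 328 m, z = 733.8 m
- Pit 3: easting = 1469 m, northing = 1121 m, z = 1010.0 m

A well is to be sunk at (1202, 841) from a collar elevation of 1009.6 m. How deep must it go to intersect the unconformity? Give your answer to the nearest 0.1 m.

51.2 m

Two edge vectors: Pit 1→Pit 2 = (-1142, -85, -216.7), Pit 1→Pit 3 = (301, 708, 59.5).
Normal n = (Pit 1→Pit 2) × (Pit 1→Pit 3) = (148366.1, 2722.3, -782951).
So ∂z/∂easting = −n_x/n_z = 0.189496 and ∂z/∂northing = −n_y/n_z = 0.003477.
Intercept c from Pit 1: 950.5 − 221.33 − 1.44 = 727.73.
At (1202, 841): z_contact = 227.77 + 2.92 + 727.73 = 958.43 m.
Depth below ground = 1009.6 − 958.43 = 51.2 m.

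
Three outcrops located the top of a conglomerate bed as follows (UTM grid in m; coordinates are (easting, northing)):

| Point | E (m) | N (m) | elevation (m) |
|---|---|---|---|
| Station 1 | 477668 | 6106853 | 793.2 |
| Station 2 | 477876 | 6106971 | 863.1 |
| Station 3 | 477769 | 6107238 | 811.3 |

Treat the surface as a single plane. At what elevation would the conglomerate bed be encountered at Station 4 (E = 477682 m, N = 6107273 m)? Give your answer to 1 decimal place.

778.0 m

Two edge vectors: Station 1→Station 2 = (208, 118, 69.9), Station 1→Station 3 = (101, 385, 18.1).
Normal n = (Station 1→Station 2) × (Station 1→Station 3) = (-24775.7, 3295.1, 68162).
So ∂z/∂E = −n_x/n_z = 0.363482586 and ∂z/∂N = −n_y/n_z = −0.048342185.
Intercept c from Station 1: 793.2 − 173624.00 + 295218.62 = 122387.82.
At (477682, 6107273): z = 173629.1 − 295238.9 + 122387.82 = 778.0 m.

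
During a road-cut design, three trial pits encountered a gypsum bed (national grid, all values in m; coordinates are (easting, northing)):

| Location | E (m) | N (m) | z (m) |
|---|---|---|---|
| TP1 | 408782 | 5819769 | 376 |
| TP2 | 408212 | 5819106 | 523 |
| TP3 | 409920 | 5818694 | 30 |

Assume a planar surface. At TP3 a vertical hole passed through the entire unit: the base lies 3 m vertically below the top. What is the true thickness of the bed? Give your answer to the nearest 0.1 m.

Two edge vectors: TP1→TP2 = (-570, -663, 147), TP1→TP3 = (1138, -1075, -346).
Normal n = (TP1→TP2) × (TP1→TP3) = (387423, -29934, 1367244).
So ∂z/∂E = −n_x/n_z = −0.28336 and ∂z/∂N = −n_y/n_z = 0.02189.
|∇z| = √(a²+b²) = 0.28421, so dip δ = arctan(0.28421) = 15.87°.
True thickness = vertical thickness × cos δ = 3 × cos 15.87° = 2.9 m.

2.9 m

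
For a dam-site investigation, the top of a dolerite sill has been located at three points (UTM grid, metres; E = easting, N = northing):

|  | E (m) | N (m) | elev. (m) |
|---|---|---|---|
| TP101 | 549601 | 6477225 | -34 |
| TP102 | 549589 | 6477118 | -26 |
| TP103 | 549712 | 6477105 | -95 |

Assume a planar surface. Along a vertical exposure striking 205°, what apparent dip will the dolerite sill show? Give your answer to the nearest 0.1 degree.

13.9°

Let the plane be z = a·E + b·N + c.
TP102−TP101: −12a − 107b = 8;  TP103−TP101: 111a − 120b = −61.
Solving gives a = −0.56221, b = −0.01171.
Unit vector along 205° is (sin 205°, cos 205°) = (-0.4226, -0.9063).
Slope in that direction = a·(-0.4226) + b·(-0.9063) = 0.24822.
Apparent dip = arctan|0.24822| = 13.9° (true dip is 29.4°, so apparent ≤ true as expected).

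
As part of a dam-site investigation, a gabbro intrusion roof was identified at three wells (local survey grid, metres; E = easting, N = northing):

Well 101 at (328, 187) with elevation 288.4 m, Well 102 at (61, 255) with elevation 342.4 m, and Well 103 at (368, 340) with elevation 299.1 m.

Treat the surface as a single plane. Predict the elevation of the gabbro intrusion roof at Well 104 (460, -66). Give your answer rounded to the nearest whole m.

236 m

Let the plane be z = a·E + b·N + c.
Well 102−Well 101: −267a + 68b = 54;  Well 103−Well 101: 40a + 153b = 10.7.
Solving gives a = −0.17292, b = 0.11514.
Then c = 288.4 − a·328 − b·187 = 323.59.
At (460, -66): z = −79.5 − 7.6 + 323.59 = 236.4 m.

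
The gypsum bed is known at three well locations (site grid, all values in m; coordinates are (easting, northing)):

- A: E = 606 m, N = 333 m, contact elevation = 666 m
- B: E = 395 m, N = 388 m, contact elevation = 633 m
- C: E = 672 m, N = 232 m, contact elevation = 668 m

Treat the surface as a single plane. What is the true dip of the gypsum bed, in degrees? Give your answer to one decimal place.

Two edge vectors: A→B = (-211, 55, -33), A→C = (66, -101, 2).
Normal n = (A→B) × (A→C) = (-3223, -1756, 17681).
So ∂z/∂E = −n_x/n_z = 0.18229 and ∂z/∂N = −n_y/n_z = 0.09932.
Gradient magnitude |∇z| = √(a² + b²) = √(0.03323 + 0.00986) = 0.20759.
True dip = arctan(0.20759) = 11.7°, dipping toward WSW (azimuth ≈ 241°).

11.7°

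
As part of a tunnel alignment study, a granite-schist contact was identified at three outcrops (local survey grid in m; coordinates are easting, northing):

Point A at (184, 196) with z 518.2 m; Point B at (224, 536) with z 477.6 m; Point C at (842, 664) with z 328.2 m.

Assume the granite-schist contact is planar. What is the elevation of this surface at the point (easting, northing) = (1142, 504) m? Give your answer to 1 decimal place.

Let the plane be z = a·easting + b·northing + c.
Point B−Point A: 40a + 340b = −40.6;  Point C−Point A: 658a + 468b = −190.
Solving gives a = −0.222435, b = −0.093243.
Then c = 518.2 − a·184 − b·196 = 577.40.
At (1142, 504): z = −254.0 − 47.0 + 577.40 = 276.4 m.

276.4 m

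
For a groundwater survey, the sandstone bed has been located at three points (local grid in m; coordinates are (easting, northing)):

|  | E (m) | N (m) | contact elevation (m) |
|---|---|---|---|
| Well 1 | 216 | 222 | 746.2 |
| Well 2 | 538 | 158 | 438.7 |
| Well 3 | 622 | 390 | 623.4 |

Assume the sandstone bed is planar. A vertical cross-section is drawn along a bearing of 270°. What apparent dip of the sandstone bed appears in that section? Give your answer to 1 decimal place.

Two edge vectors: Well 1→Well 2 = (322, -64, -307.5), Well 1→Well 3 = (406, 168, -122.8).
Normal n = (Well 1→Well 2) × (Well 1→Well 3) = (59519.2, -85303.4, 80080).
So ∂z/∂E = −n_x/n_z = −0.74325 and ∂z/∂N = −n_y/n_z = 1.06523.
Unit vector along 270° is (sin 270°, cos 270°) = (-1.0000, -0.0000).
Slope in that direction = a·(-1.0000) + b·(-0.0000) = 0.74325.
Apparent dip = arctan|0.74325| = 36.6° (true dip is 52.4°, so apparent ≤ true as expected).

36.6°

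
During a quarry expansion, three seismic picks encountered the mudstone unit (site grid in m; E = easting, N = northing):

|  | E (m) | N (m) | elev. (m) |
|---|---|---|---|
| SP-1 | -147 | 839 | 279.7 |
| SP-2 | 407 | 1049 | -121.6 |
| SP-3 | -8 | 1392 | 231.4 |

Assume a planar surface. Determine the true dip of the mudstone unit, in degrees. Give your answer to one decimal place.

Two edge vectors: SP-1→SP-2 = (554, 210, -401.3), SP-1→SP-3 = (139, 553, -48.3).
Normal n = (SP-1→SP-2) × (SP-1→SP-3) = (211775.9, -29022.5, 277172).
So ∂z/∂E = −n_x/n_z = −0.76406 and ∂z/∂N = −n_y/n_z = 0.10471.
Gradient magnitude |∇z| = √(a² + b²) = √(0.58379 + 0.01096) = 0.77120.
True dip = arctan(0.77120) = 37.6°, dipping toward E (azimuth ≈ 098°).

37.6°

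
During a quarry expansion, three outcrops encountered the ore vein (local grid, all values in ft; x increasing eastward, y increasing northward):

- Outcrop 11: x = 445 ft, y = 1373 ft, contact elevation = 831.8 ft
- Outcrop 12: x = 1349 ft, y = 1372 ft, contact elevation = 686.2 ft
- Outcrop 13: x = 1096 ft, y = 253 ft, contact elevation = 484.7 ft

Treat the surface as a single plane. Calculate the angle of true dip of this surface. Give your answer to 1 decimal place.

Let the plane be z = a·x + b·y + c.
Outcrop 12−Outcrop 11: 904a − 1b = −145.6;  Outcrop 13−Outcrop 11: 651a − 1120b = −347.1.
Solving gives a = −0.16082, b = 0.21643.
Gradient magnitude |∇z| = √(a² + b²) = √(0.02586 + 0.04684) = 0.26964.
True dip = arctan(0.26964) = 15.1°, dipping toward SE (azimuth ≈ 143°).

15.1°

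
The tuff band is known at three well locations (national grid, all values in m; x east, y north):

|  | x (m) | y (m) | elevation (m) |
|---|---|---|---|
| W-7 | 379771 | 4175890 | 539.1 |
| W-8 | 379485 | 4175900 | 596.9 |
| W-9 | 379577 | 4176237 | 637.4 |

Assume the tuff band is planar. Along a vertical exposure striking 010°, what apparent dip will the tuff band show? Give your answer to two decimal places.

Let the plane be z = a·x + b·y + c.
W-8−W-7: −286a + 10b = 57.8;  W-9−W-7: −194a + 347b = 98.3.
Solving gives a = −0.19602, b = 0.17369.
Unit vector along 010° is (sin 10°, cos 10°) = (0.1736, 0.9848).
Slope in that direction = a·(0.1736) + b·(0.9848) = 0.13701.
Apparent dip = arctan|0.13701| = 7.80° (true dip is 14.7°, so apparent ≤ true as expected).

7.80°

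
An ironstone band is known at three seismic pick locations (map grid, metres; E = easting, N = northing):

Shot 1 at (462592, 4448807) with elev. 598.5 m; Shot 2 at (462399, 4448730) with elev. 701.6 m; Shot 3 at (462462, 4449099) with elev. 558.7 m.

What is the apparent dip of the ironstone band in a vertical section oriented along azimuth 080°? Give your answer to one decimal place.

24.5°

Two edge vectors: Shot 1→Shot 2 = (-193, -77, 103.1), Shot 1→Shot 3 = (-130, 292, -39.8).
Normal n = (Shot 1→Shot 2) × (Shot 1→Shot 3) = (-27040.6, -21084.4, -66366).
So ∂z/∂E = −n_x/n_z = −0.40745 and ∂z/∂N = −n_y/n_z = −0.31770.
Unit vector along 080° is (sin 80°, cos 80°) = (0.9848, 0.1736).
Slope in that direction = a·(0.9848) + b·(0.1736) = −0.45642.
Apparent dip = arctan|0.45642| = 24.5° (true dip is 27.3°, so apparent ≤ true as expected).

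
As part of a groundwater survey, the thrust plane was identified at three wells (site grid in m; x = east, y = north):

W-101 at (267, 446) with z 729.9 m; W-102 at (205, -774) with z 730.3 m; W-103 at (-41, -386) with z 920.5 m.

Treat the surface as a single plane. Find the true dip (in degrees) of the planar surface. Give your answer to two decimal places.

35.65°

Two edge vectors: W-101→W-102 = (-62, -1220, 0.4), W-101→W-103 = (-308, -832, 190.6).
Normal n = (W-101→W-102) × (W-101→W-103) = (-232199.2, 11694, -324176).
So ∂z/∂x = −n_x/n_z = −0.71628 and ∂z/∂y = −n_y/n_z = 0.03607.
Gradient magnitude |∇z| = √(a² + b²) = √(0.51305 + 0.00130) = 0.71718.
True dip = arctan(0.71718) = 35.65°, dipping toward E (azimuth ≈ 093°).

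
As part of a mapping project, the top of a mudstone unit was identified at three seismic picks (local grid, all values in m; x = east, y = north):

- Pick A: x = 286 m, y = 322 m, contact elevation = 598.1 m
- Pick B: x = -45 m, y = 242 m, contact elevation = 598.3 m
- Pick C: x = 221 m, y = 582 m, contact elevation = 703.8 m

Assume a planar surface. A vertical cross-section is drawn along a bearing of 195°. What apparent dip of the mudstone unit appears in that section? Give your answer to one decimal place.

19.1°

Let the plane be z = a·x + b·y + c.
Pick B−Pick A: −331a − 80b = 0.2;  Pick C−Pick A: −65a + 260b = 105.7.
Solving gives a = −0.09323, b = 0.38323.
Unit vector along 195° is (sin 195°, cos 195°) = (-0.2588, -0.9659).
Slope in that direction = a·(-0.2588) + b·(-0.9659) = −0.34604.
Apparent dip = arctan|0.34604| = 19.1° (true dip is 21.5°, so apparent ≤ true as expected).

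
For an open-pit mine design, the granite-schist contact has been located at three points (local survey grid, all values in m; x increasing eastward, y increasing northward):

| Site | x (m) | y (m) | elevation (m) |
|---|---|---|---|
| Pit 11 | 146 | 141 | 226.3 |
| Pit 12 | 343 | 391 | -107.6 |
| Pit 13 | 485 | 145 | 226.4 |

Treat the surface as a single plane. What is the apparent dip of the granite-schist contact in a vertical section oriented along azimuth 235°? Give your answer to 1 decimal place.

Two edge vectors: Pit 11→Pit 12 = (197, 250, -333.9), Pit 11→Pit 13 = (339, 4, 0.1).
Normal n = (Pit 11→Pit 12) × (Pit 11→Pit 13) = (1360.6, -113211.8, -83962).
So ∂z/∂x = −n_x/n_z = 0.01620 and ∂z/∂y = −n_y/n_z = −1.34837.
Unit vector along 235° is (sin 235°, cos 235°) = (-0.8192, -0.5736).
Slope in that direction = a·(-0.8192) + b·(-0.5736) = 0.76012.
Apparent dip = arctan|0.76012| = 37.2° (true dip is 53.4°, so apparent ≤ true as expected).

37.2°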